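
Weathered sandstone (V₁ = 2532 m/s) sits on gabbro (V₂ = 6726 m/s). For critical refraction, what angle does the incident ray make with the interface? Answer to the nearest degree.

Critical incidence: sin θ_c = V₁/V₂ = 2532/6726 = 0.3764.
θ_c = arcsin 0.3764 = 22.11°.
Measured from the interface: 90° − 22.11° = 67.89°.

68°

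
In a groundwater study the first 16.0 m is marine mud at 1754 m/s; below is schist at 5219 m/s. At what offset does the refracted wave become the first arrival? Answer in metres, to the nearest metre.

45 m

θ_c = arcsin(1754/5219) = 19.64°, so cos θ_c = 0.9418 and tᵢ = 2h cos θ_c/V₁ = 0.0172 s.
At crossover x/V₁ = x/V₂ + tᵢ ⇒ x = tᵢ/(1/V₁ − 1/V₂) = 0.01718/(5.7013e-04 − 1.9161e-04) = 45.40 m.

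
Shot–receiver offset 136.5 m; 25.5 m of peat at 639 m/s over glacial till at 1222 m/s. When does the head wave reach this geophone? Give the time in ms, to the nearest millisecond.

t = x/V₂ + 2h·√(V₂²−V₁²)/(V₁V₂).
√(V₂²−V₁²) = √(1222²−639²) = 1041.6 m/s; delay term = 2·25.5·1041.6/(639·1222) = 0.06803 s.
t = 136.5/1222 + 0.06803 = 0.17973 s.

180 ms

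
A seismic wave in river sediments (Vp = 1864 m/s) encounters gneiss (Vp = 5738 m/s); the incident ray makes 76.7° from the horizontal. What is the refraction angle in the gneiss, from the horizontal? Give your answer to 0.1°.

Convert to the normal: θ₁ = 90° − 76.7° = 13.3°.
Snell's law: sin θ₂ = (V₂/V₁)·sin θ₁ = (5738/1864)·sin 13.3° = 0.7082.
θ₂ = sin⁻¹(0.7082) = 45.09° (from vertical).
From the interface: 90° − 45.09° = 44.91°.

44.9°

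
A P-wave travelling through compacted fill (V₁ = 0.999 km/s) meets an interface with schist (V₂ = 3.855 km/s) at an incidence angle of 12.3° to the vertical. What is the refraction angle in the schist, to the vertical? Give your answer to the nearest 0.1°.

55.3°

Snell's law: sin θ₂ = (V₂/V₁)·sin θ₁ = (3.855/0.999)·sin 12.3° = 0.8221.
θ₂ = arcsin 0.8221 = 55.29° from the normal.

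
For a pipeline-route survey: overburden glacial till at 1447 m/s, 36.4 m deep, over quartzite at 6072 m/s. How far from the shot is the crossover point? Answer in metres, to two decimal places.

θ_c = arcsin(1447/6072) = 13.79°, so cos θ_c = 0.9712 and tᵢ = 2h cos θ_c/V₁ = 0.0489 s.
At crossover x/V₁ = x/V₂ + tᵢ ⇒ x = tᵢ/(1/V₁ − 1/V₂) = 0.04886/(6.9109e-04 − 1.6469e-04) = 92.82 m.

92.82 m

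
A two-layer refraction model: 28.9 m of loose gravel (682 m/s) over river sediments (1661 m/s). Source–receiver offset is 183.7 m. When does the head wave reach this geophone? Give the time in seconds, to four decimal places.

t = x/V₂ + 2h·√(V₂²−V₁²)/(V₁V₂).
√(V₂²−V₁²) = √(1661²−682²) = 1514.5 m/s; delay term = 2·28.9·1514.5/(682·1661) = 0.07728 s.
t = 183.7/1661 + 0.07728 = 0.18787 s.

0.1879 s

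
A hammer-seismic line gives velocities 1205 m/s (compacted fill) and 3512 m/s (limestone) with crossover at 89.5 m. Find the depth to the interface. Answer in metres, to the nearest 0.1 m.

31.3 m

h = (x_cross/2)·√((V₂−V₁)/(V₂+V₁)).
(V₂−V₁)/(V₂+V₁) = (3512−1205)/(3512+1205) = 0.4891; √ = 0.6993.
h = (89.5/2)·0.6993 = 31.30 m.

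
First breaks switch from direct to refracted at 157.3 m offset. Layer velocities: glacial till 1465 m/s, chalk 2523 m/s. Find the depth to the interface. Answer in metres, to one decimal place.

40.5 m

h = (x_cross/2)·√((V₂−V₁)/(V₂+V₁)).
(V₂−V₁)/(V₂+V₁) = (2523−1465)/(2523+1465) = 0.2653; √ = 0.5151.
h = (157.3/2)·0.5151 = 40.51 m.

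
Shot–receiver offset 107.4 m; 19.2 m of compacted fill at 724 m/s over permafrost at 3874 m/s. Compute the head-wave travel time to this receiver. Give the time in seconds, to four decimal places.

0.0798 s

t = x/V₂ + 2h·√(V₂²−V₁²)/(V₁V₂).
√(V₂²−V₁²) = √(3874²−724²) = 3805.7 m/s; delay term = 2·19.2·3805.7/(724·3874) = 0.05210 s.
t = 107.4/3874 + 0.05210 = 0.07983 s.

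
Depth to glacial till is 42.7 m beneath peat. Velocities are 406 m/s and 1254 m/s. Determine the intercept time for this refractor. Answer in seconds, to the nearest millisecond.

0.199 s

θ_c = arcsin(V₁/V₂) = arcsin(406/1254) = 18.89°; cos θ_c = 0.9461.
tᵢ = 2h·cos θ_c / V₁ = 2·42.7·0.9461 / 406 = 0.19902 s.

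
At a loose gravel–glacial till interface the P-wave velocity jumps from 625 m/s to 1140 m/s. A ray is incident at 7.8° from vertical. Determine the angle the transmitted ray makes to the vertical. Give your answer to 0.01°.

sin θ₁/V₁ = sin θ₂/V₂ ⇒ sin θ₂ = 1140·sin 7.8°/625 = 1140·0.1357/625 = 0.2475.
θ₂ = arcsin 0.2475 = 14.33° from the normal.

14.33°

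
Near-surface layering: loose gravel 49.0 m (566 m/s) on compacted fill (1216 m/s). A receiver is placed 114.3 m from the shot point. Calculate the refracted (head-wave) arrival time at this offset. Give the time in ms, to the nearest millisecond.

θ_c = arcsin(V₁/V₂) = arcsin(566/1216) = 27.74°, cos θ_c = 0.8851.
Intercept time tᵢ = 2h cos θ_c / V₁ = 2·49.0·0.8851/566 = 0.15325 s.
t = x/V₂ + tᵢ = 114.3/1216 + 0.15325 = 0.24724 s.

247 ms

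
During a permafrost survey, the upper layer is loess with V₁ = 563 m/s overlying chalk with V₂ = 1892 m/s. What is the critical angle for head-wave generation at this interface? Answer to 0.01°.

At critical incidence the refracted ray runs along the interface (θ₂ = 90°), so sin θ_c = V₁/V₂.
θ_c = arcsin(563/1892) = arcsin 0.2976 = 17.31°.

17.31°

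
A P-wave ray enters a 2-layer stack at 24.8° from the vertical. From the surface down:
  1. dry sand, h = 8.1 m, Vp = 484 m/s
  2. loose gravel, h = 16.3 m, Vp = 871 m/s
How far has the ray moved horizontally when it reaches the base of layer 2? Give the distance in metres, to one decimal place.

22.5 m

Apply Snell's law at each interface; in layer i the horizontal offset is hᵢ·tan θᵢ.
Layer 1: θ = 24.80°; offset = 8.1·tan 24.80° = 3.743 m.
Layer 2: sin θ = 871·sin 24.8°/484 = 0.7548, θ = 49.01°; offset = 16.3·tan 49.01° = 18.759 m.
Summing the layer offsets gives 22.501 m.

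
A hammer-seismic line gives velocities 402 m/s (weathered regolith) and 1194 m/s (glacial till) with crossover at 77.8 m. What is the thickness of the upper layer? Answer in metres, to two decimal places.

x_cross = 2h·√((V₂+V₁)/(V₂−V₁)) → h = x_cross / (2·√((V₂+V₁)/(V₂−V₁))).
√((V₂+V₁)/(V₂−V₁)) = √((1194+402)/(1194−402)) = 1.4196.
h = 77.8 / (2·1.4196) = 27.40 m.

27.40 m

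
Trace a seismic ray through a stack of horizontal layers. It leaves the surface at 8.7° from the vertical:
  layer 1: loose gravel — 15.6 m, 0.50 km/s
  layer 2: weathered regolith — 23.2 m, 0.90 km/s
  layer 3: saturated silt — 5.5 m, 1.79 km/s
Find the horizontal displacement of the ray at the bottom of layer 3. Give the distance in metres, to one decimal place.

p = sin θ₁/V₁ = sin 8.7°/0.50 = 3.0252e-01 s/km is conserved through the stack.
Layer 1: θ = 8.70°; offset = 15.6·tan 8.70° = 2.387 m.
Layer 2: sin θ = p·0.90 = 0.2723 → θ = 15.80°; offset = 23.2·tan 15.80° = 6.565 m.
Layer 3: sin θ = p·1.79 = 0.5415 → θ = 32.79°; offset = 5.5·tan 32.79° = 3.543 m.
Summing the layer offsets gives 12.495 m.

12.5 m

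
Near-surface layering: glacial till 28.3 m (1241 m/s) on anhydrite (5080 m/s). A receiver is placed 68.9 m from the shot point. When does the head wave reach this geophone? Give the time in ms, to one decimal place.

57.8 ms

t = x/V₂ + 2h·√(V₂²−V₁²)/(V₁V₂).
√(V₂²−V₁²) = √(5080²−1241²) = 4926.1 m/s; delay term = 2·28.3·4926.1/(1241·5080) = 0.04423 s.
t = 68.9/5080 + 0.04423 = 0.05779 s.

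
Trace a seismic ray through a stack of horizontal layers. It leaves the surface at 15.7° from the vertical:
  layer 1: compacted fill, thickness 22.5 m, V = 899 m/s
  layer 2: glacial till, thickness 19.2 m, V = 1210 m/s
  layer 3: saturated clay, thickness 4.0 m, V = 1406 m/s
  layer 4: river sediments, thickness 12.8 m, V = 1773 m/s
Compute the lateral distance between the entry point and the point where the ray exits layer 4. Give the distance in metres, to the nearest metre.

24 m

Ray parameter p = sin 15.7° / 899 m/s = 3.0100e-04 s/m.
Layer 1: θ = 15.70°; offset = 22.5·tan 15.70° = 6.324 m.
Layer 2: sin θ = p·1210 = 0.3642 → θ = 21.36°; offset = 19.2·tan 21.36° = 7.509 m.
Layer 3: sin θ = p·1406 = 0.4232 → θ = 25.04°; offset = 4.0·tan 25.04° = 1.868 m.
Layer 4: sin θ = p·1773 = 0.5337 → θ = 32.25°; offset = 12.8·tan 32.25° = 8.077 m.
Σ offsets = 23.779 m.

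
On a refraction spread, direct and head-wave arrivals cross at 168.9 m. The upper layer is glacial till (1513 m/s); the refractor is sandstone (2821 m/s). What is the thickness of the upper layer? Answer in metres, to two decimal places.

x_cross = 2h·√((V₂+V₁)/(V₂−V₁)) → h = x_cross / (2·√((V₂+V₁)/(V₂−V₁))).
√((V₂+V₁)/(V₂−V₁)) = √((2821+1513)/(2821−1513)) = 1.8203.
h = 168.9 / (2·1.8203) = 46.39 m.

46.39 m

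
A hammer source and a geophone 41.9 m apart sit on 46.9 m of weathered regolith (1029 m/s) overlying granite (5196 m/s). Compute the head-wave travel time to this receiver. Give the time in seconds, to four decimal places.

0.0974 s

t = x/V₂ + 2h·√(V₂²−V₁²)/(V₁V₂).
√(V₂²−V₁²) = √(5196²−1029²) = 5093.1 m/s; delay term = 2·46.9·5093.1/(1029·5196) = 0.08935 s.
t = 41.9/5196 + 0.08935 = 0.09741 s.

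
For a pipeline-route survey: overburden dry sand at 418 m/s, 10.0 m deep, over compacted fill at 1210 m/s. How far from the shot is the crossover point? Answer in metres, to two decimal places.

x_cross = 2h·√((V₂+V₁)/(V₂−V₁)).
(V₂+V₁)/(V₂−V₁) = (1210+418)/(1210−418) = 2.0556; √ = 1.4337.
x_cross = 2·10.0·1.4337 = 28.67 m.

28.67 m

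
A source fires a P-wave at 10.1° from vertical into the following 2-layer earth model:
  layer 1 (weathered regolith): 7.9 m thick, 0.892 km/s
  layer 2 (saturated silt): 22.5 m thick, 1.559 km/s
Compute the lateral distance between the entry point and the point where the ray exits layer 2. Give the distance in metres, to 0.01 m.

Apply Snell's law at each interface; in layer i the horizontal offset is hᵢ·tan θᵢ.
Layer 1: θ = 10.10°; offset = 7.9·tan 10.10° = 1.4072 m.
Layer 2: sin θ = 1.559·sin 10.1°/0.892 = 0.3065, θ = 17.85°; offset = 22.5·tan 17.85° = 7.2449 m.
Σ offsets = 8.6521 m.

8.65 m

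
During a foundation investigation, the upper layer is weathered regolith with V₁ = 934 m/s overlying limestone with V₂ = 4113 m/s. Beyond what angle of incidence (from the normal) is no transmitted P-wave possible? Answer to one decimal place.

Critical incidence: sin θ_c = V₁/V₂ = 934/4113 = 0.2271.
θ_c = arcsin 0.2271 = 13.13°.

13.1°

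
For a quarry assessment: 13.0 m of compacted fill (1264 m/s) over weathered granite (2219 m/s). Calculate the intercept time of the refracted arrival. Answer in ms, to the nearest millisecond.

tᵢ = 2h·√(V₂²−V₁²)/(V₁V₂).
√(V₂²−V₁²) = √(2219²−1264²) = 1823.8 m/s.
tᵢ = 2·13.0·1823.8/(1264·2219) = 0.01691 s.

17 ms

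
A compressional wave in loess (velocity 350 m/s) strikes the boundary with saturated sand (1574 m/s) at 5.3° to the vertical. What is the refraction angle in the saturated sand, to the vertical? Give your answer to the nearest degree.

25°

Snell's law: sin θ₂ = (V₂/V₁)·sin θ₁ = (1574/350)·sin 5.3° = 0.4154.
θ₂ = arcsin 0.4154 = 24.54° from the normal.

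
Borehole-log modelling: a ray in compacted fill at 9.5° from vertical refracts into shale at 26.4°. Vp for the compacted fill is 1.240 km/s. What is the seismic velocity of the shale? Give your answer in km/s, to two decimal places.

3.34 km/s

Snell's law: sin 9.5°/V₁ = sin 26.4°/V₂.
V₂ = V₁·sin 26.4°/sin 9.5° = 1.240 × 2.6940 = 3.34 km/s.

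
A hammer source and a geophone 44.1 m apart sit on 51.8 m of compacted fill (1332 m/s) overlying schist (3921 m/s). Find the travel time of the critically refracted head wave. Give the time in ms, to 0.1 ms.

84.4 ms

θ_c = arcsin(V₁/V₂) = arcsin(1332/3921) = 19.86°, cos θ_c = 0.9405.
Intercept time tᵢ = 2h cos θ_c / V₁ = 2·51.8·0.9405/1332 = 0.07315 s.
t = x/V₂ + tᵢ = 44.1/3921 + 0.07315 = 0.08440 s.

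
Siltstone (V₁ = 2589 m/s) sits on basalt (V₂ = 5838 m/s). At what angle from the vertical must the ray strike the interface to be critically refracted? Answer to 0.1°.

Critical incidence: sin θ_c = V₁/V₂ = 2589/5838 = 0.4435.
θ_c = arcsin 0.4435 = 26.33°.

26.3°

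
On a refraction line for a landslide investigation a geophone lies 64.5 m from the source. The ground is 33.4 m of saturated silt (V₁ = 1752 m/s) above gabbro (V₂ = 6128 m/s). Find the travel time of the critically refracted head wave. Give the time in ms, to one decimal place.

47.1 ms

θ_c = arcsin(V₁/V₂) = arcsin(1752/6128) = 16.61°, cos θ_c = 0.9583.
Intercept time tᵢ = 2h cos θ_c / V₁ = 2·33.4·0.9583/1752 = 0.03654 s.
t = x/V₂ + tᵢ = 64.5/6128 + 0.03654 = 0.04706 s.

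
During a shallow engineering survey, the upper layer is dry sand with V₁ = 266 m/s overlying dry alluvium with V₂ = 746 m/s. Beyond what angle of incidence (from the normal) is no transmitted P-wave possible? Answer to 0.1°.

20.9°

At critical incidence the refracted ray runs along the interface (θ₂ = 90°), so sin θ_c = V₁/V₂.
θ_c = arcsin(266/746) = arcsin 0.3566 = 20.89°.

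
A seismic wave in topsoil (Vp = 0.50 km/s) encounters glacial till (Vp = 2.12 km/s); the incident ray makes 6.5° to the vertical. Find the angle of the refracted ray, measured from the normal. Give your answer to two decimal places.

28.68°

sin θ₁/V₁ = sin θ₂/V₂ ⇒ sin θ₂ = 2.12·sin 6.5°/0.50 = 2.12·0.1132/0.50 = 0.4800.
θ₂ = sin⁻¹(0.4800) = 28.68° (from vertical).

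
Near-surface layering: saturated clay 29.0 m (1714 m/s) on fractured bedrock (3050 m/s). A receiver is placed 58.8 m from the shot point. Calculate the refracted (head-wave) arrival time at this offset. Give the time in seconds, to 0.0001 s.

0.0473 s

θ_c = arcsin(V₁/V₂) = arcsin(1714/3050) = 34.19°, cos θ_c = 0.8272.
Intercept time tᵢ = 2h cos θ_c / V₁ = 2·29.0·0.8272/1714 = 0.02799 s.
t = x/V₂ + tᵢ = 58.8/3050 + 0.02799 = 0.04727 s.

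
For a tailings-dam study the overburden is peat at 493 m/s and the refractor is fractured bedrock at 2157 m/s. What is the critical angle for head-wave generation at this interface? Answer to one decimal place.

Critical incidence: sin θ_c = V₁/V₂ = 493/2157 = 0.2286.
θ_c = arcsin 0.2286 = 13.21°.

13.2°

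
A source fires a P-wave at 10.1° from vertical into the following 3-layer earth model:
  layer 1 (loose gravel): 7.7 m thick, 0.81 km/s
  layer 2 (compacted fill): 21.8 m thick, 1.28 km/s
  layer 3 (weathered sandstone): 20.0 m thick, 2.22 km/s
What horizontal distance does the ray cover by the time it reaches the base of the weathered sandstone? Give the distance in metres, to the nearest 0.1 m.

18.6 m

Apply Snell's law at each interface; in layer i the horizontal offset is hᵢ·tan θᵢ.
Layer 1: θ = 10.10°; offset = 7.7·tan 10.10° = 1.372 m.
Layer 2: sin θ = 1.28·sin 10.1°/0.81 = 0.2771, θ = 16.09°; offset = 21.8·tan 16.09° = 6.288 m.
Layer 3: sin θ = 2.22·sin 10.1°/0.81 = 0.4806, θ = 28.73°; offset = 20.0·tan 28.73° = 10.962 m.
Σ offsets = 18.621 m.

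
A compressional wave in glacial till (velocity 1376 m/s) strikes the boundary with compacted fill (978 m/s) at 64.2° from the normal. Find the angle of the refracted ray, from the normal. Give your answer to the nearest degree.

Snell's law: sin θ₂ = (V₂/V₁)·sin θ₁ = (978/1376)·sin 64.2° = 0.6399.
θ₂ = arcsin 0.6399 = 39.78° from the normal.

40°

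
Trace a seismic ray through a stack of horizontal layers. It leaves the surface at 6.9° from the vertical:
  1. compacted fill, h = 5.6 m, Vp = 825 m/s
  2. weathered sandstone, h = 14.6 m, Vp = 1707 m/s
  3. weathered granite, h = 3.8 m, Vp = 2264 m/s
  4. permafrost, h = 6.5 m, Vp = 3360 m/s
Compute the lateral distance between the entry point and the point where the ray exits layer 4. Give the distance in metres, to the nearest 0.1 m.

Ray parameter p = sin 6.9° / 825 m/s = 1.4562e-04 s/m.
Layer 1: θ = 6.90°; offset = 5.6·tan 6.90° = 0.678 m.
Layer 2: sin θ = p·1707 = 0.2486 → θ = 14.39°; offset = 14.6·tan 14.39° = 3.747 m.
Layer 3: sin θ = p·2264 = 0.3297 → θ = 19.25°; offset = 3.8·tan 19.25° = 1.327 m.
Layer 4: sin θ = p·3360 = 0.4893 → θ = 29.29°; offset = 6.5·tan 29.29° = 3.647 m.
Total horizontal offset = 9.398 m.

9.4 m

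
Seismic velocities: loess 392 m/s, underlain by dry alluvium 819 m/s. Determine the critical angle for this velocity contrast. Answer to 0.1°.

28.6°

Critical incidence: sin θ_c = V₁/V₂ = 392/819 = 0.4786.
θ_c = arcsin 0.4786 = 28.60°.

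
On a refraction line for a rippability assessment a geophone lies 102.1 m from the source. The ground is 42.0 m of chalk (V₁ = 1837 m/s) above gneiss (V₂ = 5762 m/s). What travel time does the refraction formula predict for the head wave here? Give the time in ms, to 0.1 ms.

61.1 ms

t = x/V₂ + 2h·√(V₂²−V₁²)/(V₁V₂).
√(V₂²−V₁²) = √(5762²−1837²) = 5461.3 m/s; delay term = 2·42.0·5461.3/(1837·5762) = 0.04334 s.
t = 102.1/5762 + 0.04334 = 0.06106 s.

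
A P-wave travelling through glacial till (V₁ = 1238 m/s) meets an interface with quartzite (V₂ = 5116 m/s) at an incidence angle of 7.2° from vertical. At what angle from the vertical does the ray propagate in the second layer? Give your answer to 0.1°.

sin θ₁/V₁ = sin θ₂/V₂ ⇒ sin θ₂ = 5116·sin 7.2°/1238 = 5116·0.1253/1238 = 0.5179.
θ₂ = arcsin 0.5179 = 31.19° from the normal.

31.2°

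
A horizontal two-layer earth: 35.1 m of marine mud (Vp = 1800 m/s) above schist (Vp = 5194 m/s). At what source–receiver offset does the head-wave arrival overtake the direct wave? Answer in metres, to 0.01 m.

θ_c = arcsin(1800/5194) = 20.28°, so cos θ_c = 0.9380 and tᵢ = 2h cos θ_c/V₁ = 0.0366 s.
At crossover x/V₁ = x/V₂ + tᵢ ⇒ x = tᵢ/(1/V₁ − 1/V₂) = 0.03658/(5.5556e-04 − 1.9253e-04) = 100.77 m.

100.77 m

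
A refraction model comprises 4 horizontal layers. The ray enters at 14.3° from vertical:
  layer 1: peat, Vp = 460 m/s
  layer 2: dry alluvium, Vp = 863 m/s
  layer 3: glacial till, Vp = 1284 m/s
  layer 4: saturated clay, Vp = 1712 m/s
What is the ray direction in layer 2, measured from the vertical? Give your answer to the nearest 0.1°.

27.6°

Snell's law across each interface conserves sin θ / V, so sin θ_2 = V_2·sin θ₁/V₁.
sin θ_2 = 863 × sin 14.3° / 460 = 0.4634.
θ_2 = arcsin 0.4634 = 27.61°.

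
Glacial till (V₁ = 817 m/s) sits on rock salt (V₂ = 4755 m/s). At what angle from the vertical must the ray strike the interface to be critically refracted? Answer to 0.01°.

Critical incidence: sin θ_c = V₁/V₂ = 817/4755 = 0.1718.
θ_c = arcsin 0.1718 = 9.89°.

9.89°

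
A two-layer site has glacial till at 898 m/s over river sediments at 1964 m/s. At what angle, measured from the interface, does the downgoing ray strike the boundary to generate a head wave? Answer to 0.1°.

62.8°

At critical incidence the refracted ray runs along the interface (θ₂ = 90°), so sin θ_c = V₁/V₂.
θ_c = arcsin(898/1964) = arcsin 0.4572 = 27.21°.
Measured from the interface: 90° − 27.21° = 62.79°.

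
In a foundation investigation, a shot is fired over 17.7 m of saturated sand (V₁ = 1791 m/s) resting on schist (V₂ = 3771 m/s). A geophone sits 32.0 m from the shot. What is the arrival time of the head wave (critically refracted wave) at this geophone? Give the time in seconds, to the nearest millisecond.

0.026 s

t = x/V₂ + 2h·√(V₂²−V₁²)/(V₁V₂).
√(V₂²−V₁²) = √(3771²−1791²) = 3318.5 m/s; delay term = 2·17.7·3318.5/(1791·3771) = 0.01739 s.
t = 32.0/3771 + 0.01739 = 0.02588 s.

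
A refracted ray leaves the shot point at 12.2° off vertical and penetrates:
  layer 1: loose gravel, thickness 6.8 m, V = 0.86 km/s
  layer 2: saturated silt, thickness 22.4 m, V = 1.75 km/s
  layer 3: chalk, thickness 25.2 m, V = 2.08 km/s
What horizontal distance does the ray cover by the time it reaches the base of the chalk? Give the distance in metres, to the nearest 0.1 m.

27.1 m

Apply Snell's law at each interface; in layer i the horizontal offset is hᵢ·tan θᵢ.
Layer 1: θ = 12.20°; offset = 6.8·tan 12.20° = 1.470 m.
Layer 2: sin θ = 1.75·sin 12.2°/0.86 = 0.4300, θ = 25.47°; offset = 22.4·tan 25.47° = 10.669 m.
Layer 3: sin θ = 2.08·sin 12.2°/0.86 = 0.5111, θ = 30.74°; offset = 25.2·tan 30.74° = 14.985 m.
Σ offsets = 27.125 m.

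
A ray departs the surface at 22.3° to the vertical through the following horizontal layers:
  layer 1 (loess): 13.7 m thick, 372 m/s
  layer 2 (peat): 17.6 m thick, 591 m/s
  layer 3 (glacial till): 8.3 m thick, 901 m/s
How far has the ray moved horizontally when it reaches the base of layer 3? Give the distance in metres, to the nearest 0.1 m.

Apply Snell's law at each interface; in layer i the horizontal offset is hᵢ·tan θᵢ.
Layer 1: θ = 22.30°; offset = 13.7·tan 22.30° = 5.619 m.
Layer 2: sin θ = 591·sin 22.3°/372 = 0.6028, θ = 37.07°; offset = 17.6·tan 37.07° = 13.298 m.
Layer 3: sin θ = 901·sin 22.3°/372 = 0.9191, θ = 66.79°; offset = 8.3·tan 66.79° = 19.355 m.
Total horizontal offset = 38.272 m.

38.3 m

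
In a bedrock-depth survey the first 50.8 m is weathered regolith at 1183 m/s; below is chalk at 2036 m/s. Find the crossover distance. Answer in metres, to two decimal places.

x_cross = 2h·√((V₂+V₁)/(V₂−V₁)).
(V₂+V₁)/(V₂−V₁) = (2036+1183)/(2036−1183) = 3.7737; √ = 1.9426.
x_cross = 2·50.8·1.9426 = 197.37 m.

197.37 m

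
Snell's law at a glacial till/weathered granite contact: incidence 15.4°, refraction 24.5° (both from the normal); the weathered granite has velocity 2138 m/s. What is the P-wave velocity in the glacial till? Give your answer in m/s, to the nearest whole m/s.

1369 m/s

Snell's law: sin 15.4°/V₁ = sin 24.5°/V₂.
V₁ = V₂·sin 15.4°/sin 24.5° = 2138 × 0.6404 = 1369.11 m/s.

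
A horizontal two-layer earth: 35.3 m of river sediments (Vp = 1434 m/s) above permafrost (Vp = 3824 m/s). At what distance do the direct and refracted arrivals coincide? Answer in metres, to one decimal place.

x_cross = 2h·√((V₂+V₁)/(V₂−V₁)).
(V₂+V₁)/(V₂−V₁) = (3824+1434)/(3824−1434) = 2.2000; √ = 1.4832.
x_cross = 2·35.3·1.4832 = 104.72 m.

104.7 m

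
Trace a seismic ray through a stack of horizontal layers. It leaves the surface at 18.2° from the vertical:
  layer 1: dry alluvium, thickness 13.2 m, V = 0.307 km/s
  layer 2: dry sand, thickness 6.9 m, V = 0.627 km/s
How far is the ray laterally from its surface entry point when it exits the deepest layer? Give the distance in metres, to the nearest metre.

Apply Snell's law at each interface; in layer i the horizontal offset is hᵢ·tan θᵢ.
Layer 1: θ = 18.20°; offset = 13.2·tan 18.20° = 4.340 m.
Layer 2: sin θ = 0.627·sin 18.2°/0.307 = 0.6379, θ = 39.64°; offset = 6.9·tan 39.64° = 5.715 m.
Summing the layer offsets gives 10.055 m.

10 m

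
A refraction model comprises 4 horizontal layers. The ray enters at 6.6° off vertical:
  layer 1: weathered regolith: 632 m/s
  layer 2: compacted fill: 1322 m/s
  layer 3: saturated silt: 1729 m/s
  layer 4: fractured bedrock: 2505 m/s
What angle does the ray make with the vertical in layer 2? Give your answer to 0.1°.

13.9°

Snell's law across each interface conserves sin θ / V, so sin θ_2 = V_2·sin θ₁/V₁.
sin θ_2 = 1322 × sin 6.6° / 632 = 0.2404.
θ_2 = 13.91° from the vertical.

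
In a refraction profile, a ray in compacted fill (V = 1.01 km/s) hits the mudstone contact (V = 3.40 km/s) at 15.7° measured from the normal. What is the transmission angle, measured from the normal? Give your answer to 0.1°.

Snell's law: sin θ₂ = (V₂/V₁)·sin θ₁ = (3.40/1.01)·sin 15.7° = 0.9109.
θ₂ = sin⁻¹(0.9109) = 65.63° (from vertical).

65.6°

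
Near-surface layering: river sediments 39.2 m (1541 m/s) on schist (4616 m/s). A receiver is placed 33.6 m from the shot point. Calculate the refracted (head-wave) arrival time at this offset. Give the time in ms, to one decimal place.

θ_c = arcsin(V₁/V₂) = arcsin(1541/4616) = 19.50°, cos θ_c = 0.9426.
Intercept time tᵢ = 2h cos θ_c / V₁ = 2·39.2·0.9426/1541 = 0.04796 s.
t = x/V₂ + tᵢ = 33.6/4616 + 0.04796 = 0.05524 s.

55.2 ms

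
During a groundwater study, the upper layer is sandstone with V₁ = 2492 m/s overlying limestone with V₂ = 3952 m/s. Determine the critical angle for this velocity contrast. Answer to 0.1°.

Critical incidence: sin θ_c = V₁/V₂ = 2492/3952 = 0.6306.
θ_c = arcsin 0.6306 = 39.09°.

39.1°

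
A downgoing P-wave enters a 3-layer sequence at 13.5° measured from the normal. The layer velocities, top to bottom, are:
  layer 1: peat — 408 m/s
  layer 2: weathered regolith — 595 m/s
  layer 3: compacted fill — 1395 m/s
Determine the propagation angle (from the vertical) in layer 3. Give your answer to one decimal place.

53.0°

Ray parameter p = sin 13.5° / 408 = 5.7217e-04 s/m.
sin θ_3 = p·V_3 = 5.7217e-04 × 1395 = 0.7982.
θ_3 = 52.96° from the vertical.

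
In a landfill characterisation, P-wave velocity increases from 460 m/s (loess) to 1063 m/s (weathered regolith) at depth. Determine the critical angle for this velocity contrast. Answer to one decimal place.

Critical incidence: sin θ_c = V₁/V₂ = 460/1063 = 0.4327.
θ_c = arcsin 0.4327 = 25.64°.

25.6°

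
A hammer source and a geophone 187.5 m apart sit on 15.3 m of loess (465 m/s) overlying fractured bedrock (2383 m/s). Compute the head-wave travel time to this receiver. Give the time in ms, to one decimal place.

θ_c = arcsin(V₁/V₂) = arcsin(465/2383) = 11.25°, cos θ_c = 0.9808.
Intercept time tᵢ = 2h cos θ_c / V₁ = 2·15.3·0.9808/465 = 0.06454 s.
t = x/V₂ + tᵢ = 187.5/2383 + 0.06454 = 0.14322 s.

143.2 ms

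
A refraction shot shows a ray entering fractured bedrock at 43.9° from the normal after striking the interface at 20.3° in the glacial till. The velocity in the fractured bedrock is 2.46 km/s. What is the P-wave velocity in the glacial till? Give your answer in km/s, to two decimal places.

1.23 km/s

Snell's law: sin 20.3°/V₁ = sin 43.9°/V₂.
V₁ = V₂·sin 20.3°/sin 43.9° = 2.46 × 0.5003 = 1.23 km/s.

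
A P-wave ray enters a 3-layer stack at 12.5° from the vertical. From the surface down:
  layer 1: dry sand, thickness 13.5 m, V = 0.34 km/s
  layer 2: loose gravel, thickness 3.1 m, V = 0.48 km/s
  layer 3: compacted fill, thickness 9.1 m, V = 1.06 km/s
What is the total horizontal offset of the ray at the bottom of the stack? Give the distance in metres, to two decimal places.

12.31 m

Apply Snell's law at each interface; in layer i the horizontal offset is hᵢ·tan θᵢ.
Layer 1: θ = 12.50°; offset = 13.5·tan 12.50° = 2.9929 m.
Layer 2: sin θ = 0.48·sin 12.5°/0.34 = 0.3056, θ = 17.79°; offset = 3.1·tan 17.79° = 0.9948 m.
Layer 3: sin θ = 1.06·sin 12.5°/0.34 = 0.6748, θ = 42.44°; offset = 9.1·tan 42.44° = 8.3203 m.
Σ offsets = 12.3080 m.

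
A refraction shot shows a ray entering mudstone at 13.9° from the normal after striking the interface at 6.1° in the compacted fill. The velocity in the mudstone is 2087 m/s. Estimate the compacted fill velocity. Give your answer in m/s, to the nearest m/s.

923 m/s

sin 6.1° = 0.1063; sin 13.9° = 0.2402.
V₁ = V₂·(sin θ₁/sin θ₂) = 2087·(0.1063/0.2402) = 923.18 m/s.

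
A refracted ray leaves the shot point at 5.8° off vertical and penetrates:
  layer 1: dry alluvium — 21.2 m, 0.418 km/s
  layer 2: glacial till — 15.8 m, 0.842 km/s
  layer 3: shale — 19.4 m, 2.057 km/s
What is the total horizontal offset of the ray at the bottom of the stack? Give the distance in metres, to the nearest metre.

Apply Snell's law at each interface; in layer i the horizontal offset is hᵢ·tan θᵢ.
Layer 1: θ = 5.80°; offset = 21.2·tan 5.80° = 2.153 m.
Layer 2: sin θ = 0.842·sin 5.8°/0.418 = 0.2036, θ = 11.75°; offset = 15.8·tan 11.75° = 3.285 m.
Layer 3: sin θ = 2.057·sin 5.8°/0.418 = 0.4973, θ = 29.82°; offset = 19.4·tan 29.82° = 11.120 m.
Summing the layer offsets gives 16.559 m.

17 m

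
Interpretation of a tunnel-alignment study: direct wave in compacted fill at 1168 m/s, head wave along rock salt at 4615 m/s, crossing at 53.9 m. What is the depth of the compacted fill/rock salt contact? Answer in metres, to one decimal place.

x_cross = 2h·√((V₂+V₁)/(V₂−V₁)) → h = x_cross / (2·√((V₂+V₁)/(V₂−V₁))).
√((V₂+V₁)/(V₂−V₁)) = √((4615+1168)/(4615−1168)) = 1.2953.
h = 53.9 / (2·1.2953) = 20.81 m.

20.8 m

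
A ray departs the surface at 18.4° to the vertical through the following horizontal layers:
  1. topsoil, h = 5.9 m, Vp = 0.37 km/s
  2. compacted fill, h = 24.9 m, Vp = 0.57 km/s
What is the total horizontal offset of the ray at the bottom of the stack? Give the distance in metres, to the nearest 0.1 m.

15.8 m

p = sin θ₁/V₁ = sin 18.4°/0.37 = 8.5311e-01 s/km is conserved through the stack.
Layer 1: θ = 18.40°; offset = 5.9·tan 18.40° = 1.963 m.
Layer 2: sin θ = p·0.57 = 0.4863 → θ = 29.10°; offset = 24.9·tan 29.10° = 13.857 m.
Σ offsets = 15.819 m.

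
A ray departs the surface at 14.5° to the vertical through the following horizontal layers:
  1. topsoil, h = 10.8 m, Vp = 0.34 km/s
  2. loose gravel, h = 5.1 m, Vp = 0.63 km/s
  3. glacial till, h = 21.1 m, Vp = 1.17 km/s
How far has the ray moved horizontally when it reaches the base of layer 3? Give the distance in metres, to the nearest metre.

41 m

p = sin θ₁/V₁ = sin 14.5°/0.34 = 7.3641e-01 s/km is conserved through the stack.
Layer 1: θ = 14.50°; offset = 10.8·tan 14.50° = 2.793 m.
Layer 2: sin θ = p·0.63 = 0.4639 → θ = 27.64°; offset = 5.1·tan 27.64° = 2.671 m.
Layer 3: sin θ = p·1.17 = 0.8616 → θ = 59.50°; offset = 21.1·tan 59.50° = 35.816 m.
Summing the layer offsets gives 41.280 m.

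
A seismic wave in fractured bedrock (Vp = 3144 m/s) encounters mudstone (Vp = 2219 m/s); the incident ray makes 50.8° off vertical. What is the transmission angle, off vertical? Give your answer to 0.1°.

33.2°

Snell's law: sin θ₂ = (V₂/V₁)·sin θ₁ = (2219/3144)·sin 50.8° = 0.5469.
θ₂ = sin⁻¹(0.5469) = 33.16° (from vertical).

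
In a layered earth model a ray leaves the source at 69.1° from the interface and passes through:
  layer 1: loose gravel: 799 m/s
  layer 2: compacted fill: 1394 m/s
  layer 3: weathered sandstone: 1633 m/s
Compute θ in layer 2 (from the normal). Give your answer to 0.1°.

From the normal: θ₁ = 90° − 69.1° = 20.9°.
Ray parameter p = sin 20.9° / 799 = 4.4648e-04 s/m.
sin θ_2 = p·V_2 = 4.4648e-04 × 1394 = 0.6224.
θ_2 = arcsin 0.6224 = 38.49°.

38.5°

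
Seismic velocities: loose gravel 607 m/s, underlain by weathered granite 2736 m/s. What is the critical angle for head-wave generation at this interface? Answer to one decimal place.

At critical incidence the refracted ray runs along the interface (θ₂ = 90°), so sin θ_c = V₁/V₂.
θ_c = arcsin(607/2736) = arcsin 0.2219 = 12.82°.

12.8°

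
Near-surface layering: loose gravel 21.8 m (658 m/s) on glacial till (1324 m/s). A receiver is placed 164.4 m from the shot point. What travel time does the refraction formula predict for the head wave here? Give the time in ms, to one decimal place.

t = x/V₂ + 2h·√(V₂²−V₁²)/(V₁V₂).
√(V₂²−V₁²) = √(1324²−658²) = 1148.9 m/s; delay term = 2·21.8·1148.9/(658·1324) = 0.05750 s.
t = 164.4/1324 + 0.05750 = 0.18167 s.

181.7 ms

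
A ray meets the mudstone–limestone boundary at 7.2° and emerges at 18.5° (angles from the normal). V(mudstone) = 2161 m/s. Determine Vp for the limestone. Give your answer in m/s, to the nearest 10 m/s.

Snell's law: sin 7.2°/V₁ = sin 18.5°/V₂.
V₂ = V₁·sin 18.5°/sin 7.2° = 2161 × 2.5317 = 5470.98 m/s.

5470 m/s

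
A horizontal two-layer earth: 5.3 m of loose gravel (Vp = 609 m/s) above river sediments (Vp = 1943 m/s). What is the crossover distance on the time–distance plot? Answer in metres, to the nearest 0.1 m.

θ_c = arcsin(609/1943) = 18.27°, so cos θ_c = 0.9496 and tᵢ = 2h cos θ_c/V₁ = 0.0165 s.
At crossover x/V₁ = x/V₂ + tᵢ ⇒ x = tᵢ/(1/V₁ − 1/V₂) = 0.01653/(1.6420e-03 − 5.1467e-04) = 14.66 m.

14.7 m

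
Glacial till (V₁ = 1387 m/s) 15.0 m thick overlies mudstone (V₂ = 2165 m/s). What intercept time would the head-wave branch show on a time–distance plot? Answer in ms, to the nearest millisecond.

17 ms

tᵢ = 2h·√(V₂²−V₁²)/(V₁V₂).
√(V₂²−V₁²) = √(2165²−1387²) = 1662.4 m/s.
tᵢ = 2·15.0·1662.4/(1387·2165) = 0.01661 s.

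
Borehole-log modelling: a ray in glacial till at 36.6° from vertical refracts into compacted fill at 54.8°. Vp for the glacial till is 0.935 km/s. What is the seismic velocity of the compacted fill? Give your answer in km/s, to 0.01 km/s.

1.28 km/s

Snell's law: sin 36.6°/V₁ = sin 54.8°/V₂.
V₂ = V₁·sin 54.8°/sin 36.6° = 0.935 × 1.3705 = 1.28 km/s.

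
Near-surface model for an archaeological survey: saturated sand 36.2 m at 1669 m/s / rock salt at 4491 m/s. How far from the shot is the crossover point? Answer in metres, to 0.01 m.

106.97 m

x_cross = 2h·√((V₂+V₁)/(V₂−V₁)).
(V₂+V₁)/(V₂−V₁) = (4491+1669)/(4491−1669) = 2.1828; √ = 1.4774.
x_cross = 2·36.2·1.4774 = 106.97 m.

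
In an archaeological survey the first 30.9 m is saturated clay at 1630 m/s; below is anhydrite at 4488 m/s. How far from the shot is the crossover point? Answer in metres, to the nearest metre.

x_cross = 2h·√((V₂+V₁)/(V₂−V₁)).
(V₂+V₁)/(V₂−V₁) = (4488+1630)/(4488−1630) = 2.1407; √ = 1.4631.
x_cross = 2·30.9·1.4631 = 90.42 m.

90 m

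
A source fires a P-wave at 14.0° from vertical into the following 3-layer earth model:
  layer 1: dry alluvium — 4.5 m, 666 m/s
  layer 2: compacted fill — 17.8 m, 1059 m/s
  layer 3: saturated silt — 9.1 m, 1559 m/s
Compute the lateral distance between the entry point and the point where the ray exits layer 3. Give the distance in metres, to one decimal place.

Ray parameter p = sin 14.0° / 666 m/s = 3.6325e-04 s/m.
Layer 1: θ = 14.00°; offset = 4.5·tan 14.00° = 1.122 m.
Layer 2: sin θ = p·1059 = 0.3847 → θ = 22.62°; offset = 17.8·tan 22.62° = 7.418 m.
Layer 3: sin θ = p·1559 = 0.5663 → θ = 34.49°; offset = 9.1·tan 34.49° = 6.253 m.
Σ offsets = 14.793 m.

14.8 m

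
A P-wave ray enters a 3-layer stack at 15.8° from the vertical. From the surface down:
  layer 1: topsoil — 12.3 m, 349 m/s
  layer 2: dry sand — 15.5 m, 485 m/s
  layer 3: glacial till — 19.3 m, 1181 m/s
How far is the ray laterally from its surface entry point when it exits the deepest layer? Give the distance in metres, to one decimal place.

Ray parameter p = sin 15.8° / 349 m/s = 7.8017e-04 s/m.
Layer 1: θ = 15.80°; offset = 12.3·tan 15.80° = 3.481 m.
Layer 2: sin θ = p·485 = 0.3784 → θ = 22.23°; offset = 15.5·tan 22.23° = 6.336 m.
Layer 3: sin θ = p·1181 = 0.9214 → θ = 67.13°; offset = 19.3·tan 67.13° = 45.755 m.
Σ offsets = 55.571 m.

55.6 m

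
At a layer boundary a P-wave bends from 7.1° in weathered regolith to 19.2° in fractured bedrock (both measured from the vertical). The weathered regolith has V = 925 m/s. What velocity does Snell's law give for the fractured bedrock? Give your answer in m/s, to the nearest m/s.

2461 m/s

Snell's law: sin 7.1°/V₁ = sin 19.2°/V₂.
V₂ = V₁·sin 19.2°/sin 7.1° = 925 × 2.6607 = 2461.15 m/s.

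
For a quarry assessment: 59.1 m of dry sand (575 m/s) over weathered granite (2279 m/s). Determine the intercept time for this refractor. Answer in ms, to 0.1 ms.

198.9 ms

θ_c = arcsin(V₁/V₂) = arcsin(575/2279) = 14.61°; cos θ_c = 0.9676.
tᵢ = 2h·cos θ_c / V₁ = 2·59.1·0.9676 / 575 = 0.19891 s.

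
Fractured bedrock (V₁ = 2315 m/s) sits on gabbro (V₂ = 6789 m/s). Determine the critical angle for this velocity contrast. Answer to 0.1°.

Critical incidence: sin θ_c = V₁/V₂ = 2315/6789 = 0.3410.
θ_c = arcsin 0.3410 = 19.94°.

19.9°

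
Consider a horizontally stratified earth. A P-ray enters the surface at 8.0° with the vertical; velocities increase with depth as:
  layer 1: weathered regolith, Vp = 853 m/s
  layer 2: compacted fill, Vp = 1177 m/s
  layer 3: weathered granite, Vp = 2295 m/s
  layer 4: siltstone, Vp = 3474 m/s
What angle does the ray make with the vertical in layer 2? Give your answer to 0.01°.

Ray parameter p = sin 8.0° / 853 = 1.6316e-04 s/m.
sin θ_2 = p·V_2 = 1.6316e-04 × 1177 = 0.1920.
θ_2 = arcsin 0.1920 = 11.07°.

11.07°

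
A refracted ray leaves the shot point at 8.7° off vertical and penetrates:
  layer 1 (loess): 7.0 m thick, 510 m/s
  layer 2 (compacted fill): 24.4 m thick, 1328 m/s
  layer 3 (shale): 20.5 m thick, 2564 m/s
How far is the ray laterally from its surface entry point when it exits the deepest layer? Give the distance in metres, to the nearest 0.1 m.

35.5 m

Apply Snell's law at each interface; in layer i the horizontal offset is hᵢ·tan θᵢ.
Layer 1: θ = 8.70°; offset = 7.0·tan 8.70° = 1.071 m.
Layer 2: sin θ = 1328·sin 8.7°/510 = 0.3939, θ = 23.20°; offset = 24.4·tan 23.20° = 10.456 m.
Layer 3: sin θ = 2564·sin 8.7°/510 = 0.7605, θ = 49.50°; offset = 20.5·tan 49.50° = 24.006 m.
Total horizontal offset = 35.533 m.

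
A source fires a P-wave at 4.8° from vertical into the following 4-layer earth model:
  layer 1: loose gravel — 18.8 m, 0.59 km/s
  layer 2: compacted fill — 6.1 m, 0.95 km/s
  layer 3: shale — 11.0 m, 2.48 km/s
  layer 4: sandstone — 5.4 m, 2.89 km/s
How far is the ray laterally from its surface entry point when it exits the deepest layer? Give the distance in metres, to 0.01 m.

8.97 m

Apply Snell's law at each interface; in layer i the horizontal offset is hᵢ·tan θᵢ.
Layer 1: θ = 4.80°; offset = 18.8·tan 4.80° = 1.5787 m.
Layer 2: sin θ = 0.95·sin 4.8°/0.59 = 0.1347, θ = 7.74°; offset = 6.1·tan 7.74° = 0.8294 m.
Layer 3: sin θ = 2.48·sin 4.8°/0.59 = 0.3517, θ = 20.59°; offset = 11.0·tan 20.59° = 4.1331 m.
Layer 4: sin θ = 2.89·sin 4.8°/0.59 = 0.4099, θ = 24.20°; offset = 5.4·tan 24.20° = 2.4265 m.
Total horizontal offset = 8.9678 m.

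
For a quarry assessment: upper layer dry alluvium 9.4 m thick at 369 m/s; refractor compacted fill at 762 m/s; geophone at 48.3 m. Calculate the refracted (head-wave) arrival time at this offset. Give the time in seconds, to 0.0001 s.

t = x/V₂ + 2h·√(V₂²−V₁²)/(V₁V₂).
√(V₂²−V₁²) = √(762²−369²) = 666.7 m/s; delay term = 2·9.4·666.7/(369·762) = 0.04458 s.
t = 48.3/762 + 0.04458 = 0.10796 s.

0.1080 s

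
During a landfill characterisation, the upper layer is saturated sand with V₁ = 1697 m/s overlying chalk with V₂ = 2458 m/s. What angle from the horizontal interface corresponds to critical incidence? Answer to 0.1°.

Critical incidence: sin θ_c = V₁/V₂ = 1697/2458 = 0.6904.
θ_c = arcsin 0.6904 = 43.66°.
Measured from the interface: 90° − 43.66° = 46.34°.

46.3°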